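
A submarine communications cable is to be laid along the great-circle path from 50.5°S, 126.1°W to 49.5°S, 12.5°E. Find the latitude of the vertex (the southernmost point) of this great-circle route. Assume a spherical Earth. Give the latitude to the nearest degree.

≈ 73°S

The great circle lies in the plane with unit normal n̂ = (p₁ × p₂)/|p₁ × p₂|.
Here n̂_z ≈ +0.284; the vertex latitude is φ_max = arccos|n̂_z| ≈ 73.5°.
Check via Clairaut: cos φ_max = |cos φ₁| · sin C = cos(50.5°)·sin(153.5°) ≈ 0.284, again giving ≈ 73.5°.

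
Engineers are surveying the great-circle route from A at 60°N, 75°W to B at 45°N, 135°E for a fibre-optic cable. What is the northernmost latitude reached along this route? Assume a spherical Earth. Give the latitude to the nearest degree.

≈ 79°N

The great circle lies in the plane with unit normal n̂ = (p₁ × p₂)/|p₁ × p₂|.
Here n̂_z ≈ -0.186; the vertex latitude is φ_max = arccos|n̂_z| ≈ 79.3°.
Check via Clairaut: cos φ_max = |cos φ₁| · sin C = cos(60.0°)·sin(21.8°) ≈ 0.186, again giving ≈ 79.3°.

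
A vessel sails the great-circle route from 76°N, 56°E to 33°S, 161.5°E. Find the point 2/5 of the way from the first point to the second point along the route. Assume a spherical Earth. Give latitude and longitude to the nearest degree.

The haversine formula gives a central angle δ ≈ 2.193 rad (125.6°) between the endpoints.
Interpolate at f = 2/5 with slerp weights a = sin((1−f)δ)/sin δ ≈ 1.191, b = sin(fδ)/sin δ ≈ 0.946.
p = a·p₁ + b·p₂ ≈ (-0.591, 0.491, 0.640); φ = arcsin(p_z) ≈ 39.79°, λ = atan2(p_y, p_x) ≈ 140.32°.

≈ 40°N, 140°E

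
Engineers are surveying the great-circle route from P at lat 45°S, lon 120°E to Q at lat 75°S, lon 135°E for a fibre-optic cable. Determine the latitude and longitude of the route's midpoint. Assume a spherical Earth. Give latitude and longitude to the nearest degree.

≈ lat 60°S, lon 124°E

Write both endpoints as unit vectors p₁, p₂ with components (cos φ cos λ, cos φ sin λ, sin φ).
The central angle between the endpoints is δ = arccos(p₁·p₂) ≈ 0.536 rad (30.7°).
Interpolate at f = 1/2 with slerp weights a = sin((1−f)δ)/sin δ ≈ 0.519, b = sin(fδ)/sin δ ≈ 0.519.
p = a·p₁ + b·p₂ ≈ (-0.278, 0.412, -0.867); φ = arcsin(p_z) ≈ -60.17°, λ = atan2(p_y, p_x) ≈ 124.00°.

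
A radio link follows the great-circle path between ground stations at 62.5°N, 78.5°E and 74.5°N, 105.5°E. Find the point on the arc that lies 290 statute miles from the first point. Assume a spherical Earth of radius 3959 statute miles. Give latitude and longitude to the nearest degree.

From cos δ = sin φ₁ sin φ₂ + cos φ₁ cos φ₂ cos Δλ, the central angle is δ ≈ 0.267 rad (15.3°). The total great-circle distance is δ·R ≈ 0.267 × 3959 ≈ 1055 mi, so the target fraction is f = 290/1055 ≈ 0.275.
Interpolate at f ≈ 0.275 with slerp weights a = sin((1−f)δ)/sin δ ≈ 0.729, b = sin(fδ)/sin δ ≈ 0.278.
p = a·p₁ + b·p₂ ≈ (0.047, 0.402, 0.915); φ = arcsin(p_z) ≈ 66.15°, λ = atan2(p_y, p_x) ≈ 83.28°.

≈ 66°N, 83°E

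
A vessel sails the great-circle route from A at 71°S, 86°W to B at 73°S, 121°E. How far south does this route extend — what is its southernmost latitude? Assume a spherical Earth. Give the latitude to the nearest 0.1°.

The great circle lies in the plane with unit normal n̂ = (p₁ × p₂)/|p₁ × p₂|.
Here n̂_z ≈ -0.075; the vertex latitude is φ_max = arccos|n̂_z| ≈ 85.7°.
Check via Clairaut: cos φ_max = |cos φ₁| · sin C = cos(71.0°)·sin(166.6°) ≈ 0.075, again giving ≈ 85.7°.

≈ 85.7°S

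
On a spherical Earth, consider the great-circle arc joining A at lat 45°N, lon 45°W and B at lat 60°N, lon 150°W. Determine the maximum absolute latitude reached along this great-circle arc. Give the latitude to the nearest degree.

≈ 66°N

The great circle lies in the plane with unit normal n̂ = (p₁ × p₂)/|p₁ × p₂|.
Here n̂_z ≈ -0.400; the vertex latitude is φ_max = arccos|n̂_z| ≈ 66.4°.
Check via Clairaut: cos φ_max = |cos φ₁| · sin C = cos(45.0°)·sin(34.5°) ≈ 0.400, again giving ≈ 66.4°.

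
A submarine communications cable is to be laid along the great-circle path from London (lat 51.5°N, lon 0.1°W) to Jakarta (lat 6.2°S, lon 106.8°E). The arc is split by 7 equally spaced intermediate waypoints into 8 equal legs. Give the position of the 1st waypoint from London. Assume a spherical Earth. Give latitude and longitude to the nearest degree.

≈ lat 52°N, lon 21°E

Convert each endpoint to a unit vector on the sphere (x = cos φ cos λ, y = cos φ sin λ, z = sin φ).
The central angle between the endpoints is δ = arccos(p₁·p₂) ≈ 1.838 rad (105.3°).
Interpolate at f = 1/8 with slerp weights a = sin((1−f)δ)/sin δ ≈ 1.036, b = sin(fδ)/sin δ ≈ 0.236.
p = a·p₁ + b·p₂ ≈ (0.577, 0.224, 0.785); φ = arcsin(p_z) ≈ 51.76°, λ = atan2(p_y, p_x) ≈ 21.18°.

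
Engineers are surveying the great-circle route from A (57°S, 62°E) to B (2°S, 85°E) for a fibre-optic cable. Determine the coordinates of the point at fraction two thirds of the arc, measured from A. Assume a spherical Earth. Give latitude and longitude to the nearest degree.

≈ (21°S, 80°E)

Convert each endpoint to a unit vector on the sphere (x = cos φ cos λ, y = cos φ sin λ, z = sin φ).
The central angle between the endpoints is δ = arccos(p₁·p₂) ≈ 1.012 rad (58.0°).
Interpolate at f = 2/3 with slerp weights a = sin((1−f)δ)/sin δ ≈ 0.390, b = sin(fδ)/sin δ ≈ 0.737.
p = a·p₁ + b·p₂ ≈ (0.164, 0.921, -0.353); φ = arcsin(p_z) ≈ -20.67°, λ = atan2(p_y, p_x) ≈ 79.91°.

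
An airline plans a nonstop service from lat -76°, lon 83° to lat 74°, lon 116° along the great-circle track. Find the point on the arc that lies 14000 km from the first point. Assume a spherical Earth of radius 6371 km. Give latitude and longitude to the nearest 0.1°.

≈ lat 49.0°, lon 105.7°

Write both endpoints as unit vectors p₁, p₂ with components (cos φ cos λ, cos φ sin λ, sin φ).
The central angle between the endpoints is δ = arccos(p₁·p₂) ≈ 2.640 rad (151.3°). The total great-circle distance is δ·R ≈ 2.640 × 6371 ≈ 16819 km, so the target fraction is f = 14000/16819 ≈ 0.832.
Interpolate at f ≈ 0.832 with slerp weights a = sin((1−f)δ)/sin δ ≈ 0.890, b = sin(fδ)/sin δ ≈ 1.684.
p = a·p₁ + b·p₂ ≈ (-0.177, 0.631, 0.755); φ = arcsin(p_z) ≈ 49.04°, λ = atan2(p_y, p_x) ≈ 105.69°.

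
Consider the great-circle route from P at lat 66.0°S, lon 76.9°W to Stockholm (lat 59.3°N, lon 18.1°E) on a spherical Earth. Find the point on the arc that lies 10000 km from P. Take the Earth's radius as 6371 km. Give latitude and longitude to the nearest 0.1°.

≈ lat 12.1°N, lon 16.0°W

The haversine formula gives a central angle δ ≈ 2.504 rad (143.5°) between the endpoints. The total great-circle distance is δ·R ≈ 2.504 × 6371 ≈ 15954 km, so the target fraction is f = 10000/15954 ≈ 0.627.
Interpolate at f ≈ 0.627 with slerp weights a = sin((1−f)δ)/sin δ ≈ 1.351, b = sin(fδ)/sin δ ≈ 1.680.
p = a·p₁ + b·p₂ ≈ (0.940, -0.269, 0.210); φ = arcsin(p_z) ≈ 12.13°, λ = atan2(p_y, p_x) ≈ -15.96°.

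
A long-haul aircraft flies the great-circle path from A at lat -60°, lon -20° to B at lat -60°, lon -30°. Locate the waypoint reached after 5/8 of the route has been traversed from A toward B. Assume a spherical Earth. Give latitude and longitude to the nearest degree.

Write both endpoints as unit vectors p₁, p₂ with components (cos φ cos λ, cos φ sin λ, sin φ).
The central angle between the endpoints is δ = arccos(p₁·p₂) ≈ 0.087 rad (5.0°).
Interpolate at f = 5/8 with slerp weights a = sin((1−f)δ)/sin δ ≈ 0.375, b = sin(fδ)/sin δ ≈ 0.625.
p = a·p₁ + b·p₂ ≈ (0.447, -0.221, -0.867); φ = arcsin(p_z) ≈ -60.09°, λ = atan2(p_y, p_x) ≈ -26.25°.

≈ lat -60°, lon -26°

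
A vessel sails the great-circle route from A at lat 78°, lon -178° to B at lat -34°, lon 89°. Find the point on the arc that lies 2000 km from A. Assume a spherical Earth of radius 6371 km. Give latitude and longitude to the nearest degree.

Write both endpoints as unit vectors p₁, p₂ with components (cos φ cos λ, cos φ sin λ, sin φ).
The central angle between the endpoints is δ = arccos(p₁·p₂) ≈ 2.160 rad (123.8°). The total great-circle distance is δ·R ≈ 2.160 × 6371 ≈ 13764 km, so the target fraction is f = 2000/13764 ≈ 0.145.
Interpolate at f ≈ 0.145 with slerp weights a = sin((1−f)δ)/sin δ ≈ 1.158, b = sin(fδ)/sin δ ≈ 0.372.
p = a·p₁ + b·p₂ ≈ (-0.235, 0.300, 0.925); φ = arcsin(p_z) ≈ 67.61°, λ = atan2(p_y, p_x) ≈ 128.14°.

≈ lat 68°, lon 128°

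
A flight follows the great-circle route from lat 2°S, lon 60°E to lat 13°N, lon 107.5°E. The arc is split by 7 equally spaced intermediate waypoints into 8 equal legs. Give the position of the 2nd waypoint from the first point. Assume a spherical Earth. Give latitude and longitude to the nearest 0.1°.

Convert each endpoint to a unit vector on the sphere (x = cos φ cos λ, y = cos φ sin λ, z = sin φ).
The central angle between the endpoints is δ = arccos(p₁·p₂) ≈ 0.863 rad (49.5°).
Interpolate at f = 2/8 with slerp weights a = sin((1−f)δ)/sin δ ≈ 0.794, b = sin(fδ)/sin δ ≈ 0.282.
p = a·p₁ + b·p₂ ≈ (0.314, 0.949, 0.036); φ = arcsin(p_z) ≈ 2.05°, λ = atan2(p_y, p_x) ≈ 71.69°.

≈ lat 2.0°N, lon 71.7°E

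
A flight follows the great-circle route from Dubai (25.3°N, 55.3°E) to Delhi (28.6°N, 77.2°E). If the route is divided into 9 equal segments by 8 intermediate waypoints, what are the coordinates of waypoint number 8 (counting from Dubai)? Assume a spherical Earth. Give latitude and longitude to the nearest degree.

Convert each endpoint to a unit vector on the sphere (x = cos φ cos λ, y = cos φ sin λ, z = sin φ).
The central angle between the endpoints is δ = arccos(p₁·p₂) ≈ 0.345 rad (19.8°).
Interpolate at f = 8/9 with slerp weights a = sin((1−f)δ)/sin δ ≈ 0.113, b = sin(fδ)/sin δ ≈ 0.893.
p = a·p₁ + b·p₂ ≈ (0.232, 0.848, 0.476); φ = arcsin(p_z) ≈ 28.41°, λ = atan2(p_y, p_x) ≈ 74.71°.

≈ 28°N, 75°E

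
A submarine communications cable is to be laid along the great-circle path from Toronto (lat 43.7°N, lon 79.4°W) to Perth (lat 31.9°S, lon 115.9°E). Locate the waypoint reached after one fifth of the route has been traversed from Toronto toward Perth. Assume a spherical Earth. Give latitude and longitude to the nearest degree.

≈ lat 56°N, lon 128°W

Write both endpoints as unit vectors p₁, p₂ with components (cos φ cos λ, cos φ sin λ, sin φ).
The central angle between the endpoints is δ = arccos(p₁·p₂) ≈ 2.848 rad (163.2°).
Interpolate at f = 1/5 with slerp weights a = sin((1−f)δ)/sin δ ≈ 2.624, b = sin(fδ)/sin δ ≈ 1.861.
p = a·p₁ + b·p₂ ≈ (-0.341, -0.443, 0.829); φ = arcsin(p_z) ≈ 56.00°, λ = atan2(p_y, p_x) ≈ -127.62°.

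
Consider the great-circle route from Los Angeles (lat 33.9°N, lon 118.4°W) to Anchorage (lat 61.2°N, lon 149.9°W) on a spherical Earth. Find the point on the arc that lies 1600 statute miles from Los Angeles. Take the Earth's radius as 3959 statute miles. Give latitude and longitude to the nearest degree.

Convert each endpoint to a unit vector on the sphere (x = cos φ cos λ, y = cos φ sin λ, z = sin φ).
The central angle between the endpoints is δ = arccos(p₁·p₂) ≈ 0.592 rad (33.9°). The total great-circle distance is δ·R ≈ 0.592 × 3959 ≈ 2345 mi, so the target fraction is f = 1600/2345 ≈ 0.682.
Interpolate at f ≈ 0.682 with slerp weights a = sin((1−f)δ)/sin δ ≈ 0.335, b = sin(fδ)/sin δ ≈ 0.704.
p = a·p₁ + b·p₂ ≈ (-0.426, -0.415, 0.804); φ = arcsin(p_z) ≈ 53.53°, λ = atan2(p_y, p_x) ≈ -135.75°.

≈ lat 54°N, lon 136°W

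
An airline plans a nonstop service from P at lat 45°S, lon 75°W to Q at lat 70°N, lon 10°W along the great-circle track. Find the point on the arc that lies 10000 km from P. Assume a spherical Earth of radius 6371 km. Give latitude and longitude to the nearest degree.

≈ lat 41°N, lon 45°W

From cos δ = sin φ₁ sin φ₂ + cos φ₁ cos φ₂ cos Δλ, the central angle is δ ≈ 2.168 rad (124.2°). The total great-circle distance is δ·R ≈ 2.168 × 6371 ≈ 13812 km, so the target fraction is f = 10000/13812 ≈ 0.724.
Interpolate at f ≈ 0.724 with slerp weights a = sin((1−f)δ)/sin δ ≈ 0.681, b = sin(fδ)/sin δ ≈ 1.209.
p = a·p₁ + b·p₂ ≈ (0.532, -0.537, 0.655); φ = arcsin(p_z) ≈ 40.90°, λ = atan2(p_y, p_x) ≈ -45.27°.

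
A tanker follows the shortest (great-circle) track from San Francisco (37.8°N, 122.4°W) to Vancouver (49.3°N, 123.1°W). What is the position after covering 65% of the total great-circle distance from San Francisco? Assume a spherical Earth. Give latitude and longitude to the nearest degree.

≈ 45°N, 123°W

From cos δ = sin φ₁ sin φ₂ + cos φ₁ cos φ₂ cos Δλ, the central angle is δ ≈ 0.201 rad (11.5°).
Interpolate at f = 0.65 with slerp weights a = sin((1−f)δ)/sin δ ≈ 0.352, b = sin(fδ)/sin δ ≈ 0.653.
p = a·p₁ + b·p₂ ≈ (-0.381, -0.591, 0.710); φ = arcsin(p_z) ≈ 45.28°, λ = atan2(p_y, p_x) ≈ -122.82°.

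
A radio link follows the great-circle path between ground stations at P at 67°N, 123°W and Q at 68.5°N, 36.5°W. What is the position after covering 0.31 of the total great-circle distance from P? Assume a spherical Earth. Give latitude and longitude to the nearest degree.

Write both endpoints as unit vectors p₁, p₂ with components (cos φ cos λ, cos φ sin λ, sin φ).
The central angle between the endpoints is δ = arccos(p₁·p₂) ≈ 0.525 rad (30.1°).
Interpolate at f = 0.31 with slerp weights a = sin((1−f)δ)/sin δ ≈ 0.707, b = sin(fδ)/sin δ ≈ 0.323.
p = a·p₁ + b·p₂ ≈ (-0.055, -0.302, 0.952); φ = arcsin(p_z) ≈ 72.11°, λ = atan2(p_y, p_x) ≈ -100.36°.

≈ 72°N, 100°W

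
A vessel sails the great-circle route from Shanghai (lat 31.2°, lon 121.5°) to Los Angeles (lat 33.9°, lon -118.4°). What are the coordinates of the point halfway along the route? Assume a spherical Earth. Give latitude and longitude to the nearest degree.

≈ lat 52°, lon 180°

Convert each endpoint to a unit vector on the sphere (x = cos φ cos λ, y = cos φ sin λ, z = sin φ).
The central angle between the endpoints is δ = arccos(p₁·p₂) ≈ 1.638 rad (93.8°).
Interpolate at f = 1/2 with slerp weights a = sin((1−f)δ)/sin δ ≈ 0.732, b = sin(fδ)/sin δ ≈ 0.732.
p = a·p₁ + b·p₂ ≈ (-0.616, -0.001, 0.788); φ = arcsin(p_z) ≈ 51.96°, λ = atan2(p_y, p_x) ≈ -179.95°.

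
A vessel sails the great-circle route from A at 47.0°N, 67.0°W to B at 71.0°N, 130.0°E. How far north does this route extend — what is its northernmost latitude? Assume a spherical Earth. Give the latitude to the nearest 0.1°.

The great circle lies in the plane with unit normal n̂ = (p₁ × p₂)/|p₁ × p₂|.
Here n̂_z ≈ -0.074; the vertex latitude is φ_max = arccos|n̂_z| ≈ 85.8°.
Check via Clairaut: cos φ_max = |cos φ₁| · sin C = cos(47.0°)·sin(6.2°) ≈ 0.074, again giving ≈ 85.8°.

≈ 85.8°N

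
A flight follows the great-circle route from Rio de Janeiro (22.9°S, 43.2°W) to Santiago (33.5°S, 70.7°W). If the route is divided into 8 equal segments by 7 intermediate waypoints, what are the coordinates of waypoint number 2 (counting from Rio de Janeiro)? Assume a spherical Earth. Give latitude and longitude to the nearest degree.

≈ 26°S, 50°W

Write both endpoints as unit vectors p₁, p₂ with components (cos φ cos λ, cos φ sin λ, sin φ).
The central angle between the endpoints is δ = arccos(p₁·p₂) ≈ 0.460 rad (26.3°).
Interpolate at f = 2/8 with slerp weights a = sin((1−f)δ)/sin δ ≈ 0.762, b = sin(fδ)/sin δ ≈ 0.258.
p = a·p₁ + b·p₂ ≈ (0.583, -0.684, -0.439); φ = arcsin(p_z) ≈ -26.05°, λ = atan2(p_y, p_x) ≈ -49.56°.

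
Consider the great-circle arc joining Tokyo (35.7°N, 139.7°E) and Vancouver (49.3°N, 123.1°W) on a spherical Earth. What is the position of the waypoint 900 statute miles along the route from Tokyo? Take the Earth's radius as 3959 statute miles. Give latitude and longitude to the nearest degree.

≈ (44°N, 152°E)

Convert each endpoint to a unit vector on the sphere (x = cos φ cos λ, y = cos φ sin λ, z = sin φ).
The central angle between the endpoints is δ = arccos(p₁·p₂) ≈ 1.185 rad (67.9°). The total great-circle distance is δ·R ≈ 1.185 × 3959 ≈ 4693 mi, so the target fraction is f = 900/4693 ≈ 0.192.
Interpolate at f ≈ 0.192 with slerp weights a = sin((1−f)δ)/sin δ ≈ 0.883, b = sin(fδ)/sin δ ≈ 0.243.
p = a·p₁ + b·p₂ ≈ (-0.633, 0.331, 0.700); φ = arcsin(p_z) ≈ 44.39°, λ = atan2(p_y, p_x) ≈ 152.42°.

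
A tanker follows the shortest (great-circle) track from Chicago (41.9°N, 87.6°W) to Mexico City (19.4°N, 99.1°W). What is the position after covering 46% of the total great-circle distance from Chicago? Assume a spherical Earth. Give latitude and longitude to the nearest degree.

From cos δ = sin φ₁ sin φ₂ + cos φ₁ cos φ₂ cos Δλ, the central angle is δ ≈ 0.428 rad (24.5°).
Interpolate at f = 0.46 with slerp weights a = sin((1−f)δ)/sin δ ≈ 0.552, b = sin(fδ)/sin δ ≈ 0.471.
p = a·p₁ + b·p₂ ≈ (-0.053, -0.849, 0.525); φ = arcsin(p_z) ≈ 31.68°, λ = atan2(p_y, p_x) ≈ -93.58°.

≈ 32°N, 94°W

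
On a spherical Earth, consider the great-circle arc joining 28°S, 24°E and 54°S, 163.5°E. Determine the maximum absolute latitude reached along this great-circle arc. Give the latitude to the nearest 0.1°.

The great circle lies in the plane with unit normal n̂ = (p₁ × p₂)/|p₁ × p₂|.
Here n̂_z ≈ +0.337; the vertex latitude is φ_max = arccos|n̂_z| ≈ 70.3°.
Check via Clairaut: cos φ_max = |cos φ₁| · sin C = cos(28.0°)·sin(157.6°) ≈ 0.337, again giving ≈ 70.3°.

≈ 70.3°S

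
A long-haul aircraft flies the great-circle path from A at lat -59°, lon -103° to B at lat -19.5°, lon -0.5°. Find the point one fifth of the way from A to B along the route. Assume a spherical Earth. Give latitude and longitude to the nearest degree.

The haversine formula gives a central angle δ ≈ 1.389 rad (79.6°) between the endpoints.
Interpolate at f = 1/5 with slerp weights a = sin((1−f)δ)/sin δ ≈ 0.911, b = sin(fδ)/sin δ ≈ 0.279.
p = a·p₁ + b·p₂ ≈ (0.157, -0.460, -0.874); φ = arcsin(p_z) ≈ -60.94°, λ = atan2(p_y, p_x) ≈ -71.11°.

≈ lat -61°, lon -71°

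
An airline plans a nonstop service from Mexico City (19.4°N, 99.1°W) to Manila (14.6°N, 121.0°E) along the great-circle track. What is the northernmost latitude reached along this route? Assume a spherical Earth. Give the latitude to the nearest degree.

The great circle lies in the plane with unit normal n̂ = (p₁ × p₂)/|p₁ × p₂|.
Here n̂_z ≈ -0.745; the vertex latitude is φ_max = arccos|n̂_z| ≈ 41.8°.
Check via Clairaut: cos φ_max = |cos φ₁| · sin C = cos(19.4°)·sin(52.2°) ≈ 0.745, again giving ≈ 41.8°.

≈ 42°N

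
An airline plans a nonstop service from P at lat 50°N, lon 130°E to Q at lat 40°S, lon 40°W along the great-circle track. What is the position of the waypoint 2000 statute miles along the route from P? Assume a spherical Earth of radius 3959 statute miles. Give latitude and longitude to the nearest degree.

The haversine formula gives a central angle δ ≈ 2.928 rad (167.8°) between the endpoints. The total great-circle distance is δ·R ≈ 2.928 × 3959 ≈ 11593 mi, so the target fraction is f = 2000/11593 ≈ 0.173.
Interpolate at f ≈ 0.173 with slerp weights a = sin((1−f)δ)/sin δ ≈ 3.109, b = sin(fδ)/sin δ ≈ 2.286.
p = a·p₁ + b·p₂ ≈ (0.057, 0.405, 0.912); φ = arcsin(p_z) ≈ 65.84°, λ = atan2(p_y, p_x) ≈ 82.03°.

≈ lat 66°N, lon 82°E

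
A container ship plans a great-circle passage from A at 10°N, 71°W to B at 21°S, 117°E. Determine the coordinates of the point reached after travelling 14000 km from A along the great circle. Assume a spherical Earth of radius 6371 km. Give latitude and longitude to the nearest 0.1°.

≈ 49.7°S, 153.5°E

The haversine formula gives a central angle δ ≈ 2.907 rad (166.6°) between the endpoints. The total great-circle distance is δ·R ≈ 2.907 × 6371 ≈ 18522 km, so the target fraction is f = 14000/18522 ≈ 0.756.
Interpolate at f ≈ 0.756 with slerp weights a = sin((1−f)δ)/sin δ ≈ 2.807, b = sin(fδ)/sin δ ≈ 3.489.
p = a·p₁ + b·p₂ ≈ (-0.579, 0.288, -0.763); φ = arcsin(p_z) ≈ -49.72°, λ = atan2(p_y, p_x) ≈ 153.52°.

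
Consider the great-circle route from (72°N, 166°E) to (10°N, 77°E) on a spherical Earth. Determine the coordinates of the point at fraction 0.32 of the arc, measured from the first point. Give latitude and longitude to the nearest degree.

≈ (60°N, 107°E)

Convert each endpoint to a unit vector on the sphere (x = cos φ cos λ, y = cos φ sin λ, z = sin φ).
The central angle between the endpoints is δ = arccos(p₁·p₂) ≈ 1.399 rad (80.2°).
Interpolate at f = 0.32 with slerp weights a = sin((1−f)δ)/sin δ ≈ 0.826, b = sin(fδ)/sin δ ≈ 0.439.
p = a·p₁ + b·p₂ ≈ (-0.150, 0.483, 0.862); φ = arcsin(p_z) ≈ 59.58°, λ = atan2(p_y, p_x) ≈ 107.29°.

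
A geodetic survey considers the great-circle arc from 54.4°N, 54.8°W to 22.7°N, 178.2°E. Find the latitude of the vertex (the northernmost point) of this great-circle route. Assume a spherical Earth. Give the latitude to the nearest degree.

≈ 65°N

The great circle lies in the plane with unit normal n̂ = (p₁ × p₂)/|p₁ × p₂|.
Here n̂_z ≈ -0.429; the vertex latitude is φ_max = arccos|n̂_z| ≈ 64.6°.
Check via Clairaut: cos φ_max = |cos φ₁| · sin C = cos(54.4°)·sin(47.5°) ≈ 0.429, again giving ≈ 64.6°.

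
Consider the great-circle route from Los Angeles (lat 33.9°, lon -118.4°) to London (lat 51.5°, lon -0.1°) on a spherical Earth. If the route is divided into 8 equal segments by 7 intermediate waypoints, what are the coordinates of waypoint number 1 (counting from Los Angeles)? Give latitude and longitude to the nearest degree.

Write both endpoints as unit vectors p₁, p₂ with components (cos φ cos λ, cos φ sin λ, sin φ).
The central angle between the endpoints is δ = arccos(p₁·p₂) ≈ 1.378 rad (79.0°).
Interpolate at f = 1/8 with slerp weights a = sin((1−f)δ)/sin δ ≈ 0.952, b = sin(fδ)/sin δ ≈ 0.175.
p = a·p₁ + b·p₂ ≈ (-0.267, -0.695, 0.668); φ = arcsin(p_z) ≈ 41.88°, λ = atan2(p_y, p_x) ≈ -111.01°.

≈ lat 42°, lon -111°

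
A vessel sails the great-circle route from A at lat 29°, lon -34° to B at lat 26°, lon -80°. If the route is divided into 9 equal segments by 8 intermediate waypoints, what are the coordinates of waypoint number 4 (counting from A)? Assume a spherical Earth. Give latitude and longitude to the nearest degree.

Convert each endpoint to a unit vector on the sphere (x = cos φ cos λ, y = cos φ sin λ, z = sin φ).
The central angle between the endpoints is δ = arccos(p₁·p₂) ≈ 0.710 rad (40.7°).
Interpolate at f = 4/9 with slerp weights a = sin((1−f)δ)/sin δ ≈ 0.590, b = sin(fδ)/sin δ ≈ 0.476.
p = a·p₁ + b·p₂ ≈ (0.502, -0.710, 0.495); φ = arcsin(p_z) ≈ 29.64°, λ = atan2(p_y, p_x) ≈ -54.74°.

≈ lat 30°, lon -55°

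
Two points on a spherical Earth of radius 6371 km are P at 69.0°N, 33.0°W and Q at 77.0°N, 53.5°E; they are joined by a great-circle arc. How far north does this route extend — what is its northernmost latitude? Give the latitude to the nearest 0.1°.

≈ 78.5°N

The great circle lies in the plane with unit normal n̂ = (p₁ × p₂)/|p₁ × p₂|.
Here n̂_z ≈ +0.199; the vertex latitude is φ_max = arccos|n̂_z| ≈ 78.5°.
Check via Clairaut: cos φ_max = |cos φ₁| · sin C = cos(69.0°)·sin(33.7°) ≈ 0.199, again giving ≈ 78.5°.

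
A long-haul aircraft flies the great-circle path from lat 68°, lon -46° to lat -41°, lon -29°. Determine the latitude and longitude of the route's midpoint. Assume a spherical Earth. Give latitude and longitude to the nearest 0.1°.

Write both endpoints as unit vectors p₁, p₂ with components (cos φ cos λ, cos φ sin λ, sin φ).
The central angle between the endpoints is δ = arccos(p₁·p₂) ≈ 1.916 rad (109.8°).
Interpolate at f = 1/2 with slerp weights a = sin((1−f)δ)/sin δ ≈ 0.869, b = sin(fδ)/sin δ ≈ 0.869.
p = a·p₁ + b·p₂ ≈ (0.800, -0.552, 0.236); φ = arcsin(p_z) ≈ 13.63°, λ = atan2(p_y, p_x) ≈ -34.62°.

≈ lat 13.6°, lon -34.6°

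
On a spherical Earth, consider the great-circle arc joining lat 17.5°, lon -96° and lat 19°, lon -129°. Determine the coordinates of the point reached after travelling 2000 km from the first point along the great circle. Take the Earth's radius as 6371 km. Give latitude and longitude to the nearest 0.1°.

Convert each endpoint to a unit vector on the sphere (x = cos φ cos λ, y = cos φ sin λ, z = sin φ).
The central angle between the endpoints is δ = arccos(p₁·p₂) ≈ 0.547 rad (31.3°). The total great-circle distance is δ·R ≈ 0.547 × 6371 ≈ 3484 km, so the target fraction is f = 2000/3484 ≈ 0.574.
Interpolate at f ≈ 0.574 with slerp weights a = sin((1−f)δ)/sin δ ≈ 0.444, b = sin(fδ)/sin δ ≈ 0.594.
p = a·p₁ + b·p₂ ≈ (-0.398, -0.857, 0.327); φ = arcsin(p_z) ≈ 19.08°, λ = atan2(p_y, p_x) ≈ -114.88°.

≈ lat 19.1°, lon -114.9°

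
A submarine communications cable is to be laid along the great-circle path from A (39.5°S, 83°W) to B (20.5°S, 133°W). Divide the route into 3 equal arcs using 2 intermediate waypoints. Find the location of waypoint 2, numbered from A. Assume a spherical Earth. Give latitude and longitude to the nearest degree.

≈ (29°S, 119°W)

Convert each endpoint to a unit vector on the sphere (x = cos φ cos λ, y = cos φ sin λ, z = sin φ).
The central angle between the endpoints is δ = arccos(p₁·p₂) ≈ 0.813 rad (46.6°).
Interpolate at f = 2/3 with slerp weights a = sin((1−f)δ)/sin δ ≈ 0.369, b = sin(fδ)/sin δ ≈ 0.710.
p = a·p₁ + b·p₂ ≈ (-0.419, -0.769, -0.483); φ = arcsin(p_z) ≈ -28.89°, λ = atan2(p_y, p_x) ≈ -118.59°.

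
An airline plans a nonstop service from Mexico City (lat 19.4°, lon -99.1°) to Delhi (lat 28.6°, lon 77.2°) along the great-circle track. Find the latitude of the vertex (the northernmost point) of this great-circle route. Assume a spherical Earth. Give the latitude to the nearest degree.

The great circle lies in the plane with unit normal n̂ = (p₁ × p₂)/|p₁ × p₂|.
Here n̂_z ≈ +0.072; the vertex latitude is φ_max = arccos|n̂_z| ≈ 85.9°.
Check via Clairaut: cos φ_max = |cos φ₁| · sin C = cos(19.4°)·sin(4.4°) ≈ 0.072, again giving ≈ 85.9°.

≈ 86°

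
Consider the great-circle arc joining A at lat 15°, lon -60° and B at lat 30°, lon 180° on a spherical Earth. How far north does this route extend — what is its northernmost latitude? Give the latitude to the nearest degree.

≈ 41°

The great circle lies in the plane with unit normal n̂ = (p₁ × p₂)/|p₁ × p₂|.
Here n̂_z ≈ -0.757; the vertex latitude is φ_max = arccos|n̂_z| ≈ 40.8°.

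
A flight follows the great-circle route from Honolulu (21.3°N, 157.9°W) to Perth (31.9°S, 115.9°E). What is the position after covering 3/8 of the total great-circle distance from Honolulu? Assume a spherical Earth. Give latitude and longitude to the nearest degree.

≈ 0°N, 171°E

Convert each endpoint to a unit vector on the sphere (x = cos φ cos λ, y = cos φ sin λ, z = sin φ).
The central angle between the endpoints is δ = arccos(p₁·p₂) ≈ 1.711 rad (98.0°).
Interpolate at f = 3/8 with slerp weights a = sin((1−f)δ)/sin δ ≈ 0.885, b = sin(fδ)/sin δ ≈ 0.604.
p = a·p₁ + b·p₂ ≈ (-0.989, 0.151, 0.002); φ = arcsin(p_z) ≈ 0.13°, λ = atan2(p_y, p_x) ≈ 171.31°.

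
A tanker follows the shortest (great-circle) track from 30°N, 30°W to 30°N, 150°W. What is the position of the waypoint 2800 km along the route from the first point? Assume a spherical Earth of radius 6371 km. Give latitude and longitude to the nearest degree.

≈ 44°N, 57°W

Convert each endpoint to a unit vector on the sphere (x = cos φ cos λ, y = cos φ sin λ, z = sin φ).
The central angle between the endpoints is δ = arccos(p₁·p₂) ≈ 1.696 rad (97.2°). The total great-circle distance is δ·R ≈ 1.696 × 6371 ≈ 10806 km, so the target fraction is f = 2800/10806 ≈ 0.259.
Interpolate at f ≈ 0.259 with slerp weights a = sin((1−f)δ)/sin δ ≈ 0.959, b = sin(fδ)/sin δ ≈ 0.429.
p = a·p₁ + b·p₂ ≈ (0.397, -0.601, 0.694); φ = arcsin(p_z) ≈ 43.92°, λ = atan2(p_y, p_x) ≈ -56.52°.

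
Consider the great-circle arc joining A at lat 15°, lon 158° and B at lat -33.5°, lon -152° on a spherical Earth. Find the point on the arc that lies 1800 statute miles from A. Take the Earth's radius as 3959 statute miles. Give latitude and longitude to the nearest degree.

The haversine formula gives a central angle δ ≈ 1.187 rad (68.0°) between the endpoints. The total great-circle distance is δ·R ≈ 1.187 × 3959 ≈ 4697 mi, so the target fraction is f = 1800/4697 ≈ 0.383.
Interpolate at f ≈ 0.383 with slerp weights a = sin((1−f)δ)/sin δ ≈ 0.721, b = sin(fδ)/sin δ ≈ 0.474.
p = a·p₁ + b·p₂ ≈ (-0.994, 0.075, -0.075); φ = arcsin(p_z) ≈ -4.30°, λ = atan2(p_y, p_x) ≈ 175.67°.

≈ lat -4°, lon 176°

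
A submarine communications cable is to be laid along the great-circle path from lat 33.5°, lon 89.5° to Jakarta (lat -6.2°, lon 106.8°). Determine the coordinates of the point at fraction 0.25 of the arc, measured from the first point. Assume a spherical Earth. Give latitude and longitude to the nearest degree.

≈ lat 24°, lon 95°

Convert each endpoint to a unit vector on the sphere (x = cos φ cos λ, y = cos φ sin λ, z = sin φ).
The central angle between the endpoints is δ = arccos(p₁·p₂) ≈ 0.750 rad (43.0°).
Interpolate at f = 0.25 with slerp weights a = sin((1−f)δ)/sin δ ≈ 0.782, b = sin(fδ)/sin δ ≈ 0.273.
p = a·p₁ + b·p₂ ≈ (-0.073, 0.913, 0.402); φ = arcsin(p_z) ≈ 23.72°, λ = atan2(p_y, p_x) ≈ 94.57°.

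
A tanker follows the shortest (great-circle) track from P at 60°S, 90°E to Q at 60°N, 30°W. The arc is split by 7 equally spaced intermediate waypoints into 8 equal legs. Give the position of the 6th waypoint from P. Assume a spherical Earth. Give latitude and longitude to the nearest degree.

≈ 33°N, 11°E

Convert each endpoint to a unit vector on the sphere (x = cos φ cos λ, y = cos φ sin λ, z = sin φ).
The central angle between the endpoints is δ = arccos(p₁·p₂) ≈ 2.636 rad (151.0°).
Interpolate at f = 6/8 with slerp weights a = sin((1−f)δ)/sin δ ≈ 1.265, b = sin(fδ)/sin δ ≈ 1.897.
p = a·p₁ + b·p₂ ≈ (0.822, 0.158, 0.548); φ = arcsin(p_z) ≈ 33.21°, λ = atan2(p_y, p_x) ≈ 10.89°.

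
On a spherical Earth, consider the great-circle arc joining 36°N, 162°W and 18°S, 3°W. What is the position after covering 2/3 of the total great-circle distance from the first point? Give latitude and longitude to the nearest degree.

Write both endpoints as unit vectors p₁, p₂ with components (cos φ cos λ, cos φ sin λ, sin φ).
The central angle between the endpoints is δ = arccos(p₁·p₂) ≈ 2.690 rad (154.2°).
Interpolate at f = 2/3 with slerp weights a = sin((1−f)δ)/sin δ ≈ 1.792, b = sin(fδ)/sin δ ≈ 2.237.
p = a·p₁ + b·p₂ ≈ (0.746, -0.559, 0.362); φ = arcsin(p_z) ≈ 21.23°, λ = atan2(p_y, p_x) ≈ -36.88°.

≈ 21°N, 37°W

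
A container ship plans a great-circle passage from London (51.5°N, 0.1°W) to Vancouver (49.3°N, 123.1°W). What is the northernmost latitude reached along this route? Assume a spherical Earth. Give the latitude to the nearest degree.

The great circle lies in the plane with unit normal n̂ = (p₁ × p₂)/|p₁ × p₂|.
Here n̂_z ≈ -0.367; the vertex latitude is φ_max = arccos|n̂_z| ≈ 68.5°.

≈ 68°N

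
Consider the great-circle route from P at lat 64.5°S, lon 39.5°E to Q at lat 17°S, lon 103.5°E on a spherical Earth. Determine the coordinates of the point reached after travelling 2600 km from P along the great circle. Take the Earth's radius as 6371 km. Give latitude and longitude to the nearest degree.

≈ lat 51°S, lon 77°E

From cos δ = sin φ₁ sin φ₂ + cos φ₁ cos φ₂ cos Δλ, the central angle is δ ≈ 1.110 rad (63.6°). The total great-circle distance is δ·R ≈ 1.110 × 6371 ≈ 7074 km, so the target fraction is f = 2600/7074 ≈ 0.368.
Interpolate at f ≈ 0.368 with slerp weights a = sin((1−f)δ)/sin δ ≈ 0.721, b = sin(fδ)/sin δ ≈ 0.443.
p = a·p₁ + b·p₂ ≈ (0.141, 0.609, -0.780); φ = arcsin(p_z) ≈ -51.29°, λ = atan2(p_y, p_x) ≈ 77.01°.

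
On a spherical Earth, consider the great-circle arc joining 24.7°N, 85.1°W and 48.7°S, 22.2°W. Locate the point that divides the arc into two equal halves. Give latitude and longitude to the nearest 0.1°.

≈ 13.9°S, 59.2°W

Convert each endpoint to a unit vector on the sphere (x = cos φ cos λ, y = cos φ sin λ, z = sin φ).
The central angle between the endpoints is δ = arccos(p₁·p₂) ≈ 1.612 rad (92.3°).
Interpolate at f = 1/2 with slerp weights a = sin((1−f)δ)/sin δ ≈ 0.722, b = sin(fδ)/sin δ ≈ 0.722.
p = a·p₁ + b·p₂ ≈ (0.497, -0.834, -0.241); φ = arcsin(p_z) ≈ -13.93°, λ = atan2(p_y, p_x) ≈ -59.18°.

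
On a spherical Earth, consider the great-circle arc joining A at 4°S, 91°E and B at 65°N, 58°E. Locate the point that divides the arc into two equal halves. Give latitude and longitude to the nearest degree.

Convert each endpoint to a unit vector on the sphere (x = cos φ cos λ, y = cos φ sin λ, z = sin φ).
The central angle between the endpoints is δ = arccos(p₁·p₂) ≈ 1.276 rad (73.1°).
Interpolate at f = 1/2 with slerp weights a = sin((1−f)δ)/sin δ ≈ 0.622, b = sin(fδ)/sin δ ≈ 0.622.
p = a·p₁ + b·p₂ ≈ (0.129, 0.844, 0.521); φ = arcsin(p_z) ≈ 31.38°, λ = atan2(p_y, p_x) ≈ 81.34°.

≈ 31°N, 81°E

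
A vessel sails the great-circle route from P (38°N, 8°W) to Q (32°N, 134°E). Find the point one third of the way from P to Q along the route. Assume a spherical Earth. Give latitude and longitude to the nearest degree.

From cos δ = sin φ₁ sin φ₂ + cos φ₁ cos φ₂ cos Δλ, the central angle is δ ≈ 1.773 rad (101.6°).
Interpolate at f = 1/3 with slerp weights a = sin((1−f)δ)/sin δ ≈ 0.944, b = sin(fδ)/sin δ ≈ 0.569.
p = a·p₁ + b·p₂ ≈ (0.402, 0.243, 0.883); φ = arcsin(p_z) ≈ 61.97°, λ = atan2(p_y, p_x) ≈ 31.18°.

≈ (62°N, 31°E)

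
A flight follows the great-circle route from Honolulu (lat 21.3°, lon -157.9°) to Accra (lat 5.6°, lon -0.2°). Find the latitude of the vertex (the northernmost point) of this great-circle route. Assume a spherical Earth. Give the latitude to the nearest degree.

The great circle lies in the plane with unit normal n̂ = (p₁ × p₂)/|p₁ × p₂|.
Here n̂_z ≈ +0.619; the vertex latitude is φ_max = arccos|n̂_z| ≈ 51.8°.
Check via Clairaut: cos φ_max = |cos φ₁| · sin C = cos(21.3°)·sin(41.6°) ≈ 0.619, again giving ≈ 51.8°.

≈ 52°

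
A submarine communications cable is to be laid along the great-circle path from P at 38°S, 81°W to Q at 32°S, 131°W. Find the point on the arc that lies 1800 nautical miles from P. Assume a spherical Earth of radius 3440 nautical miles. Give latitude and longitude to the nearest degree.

≈ 36°S, 119°W

The haversine formula gives a central angle δ ≈ 0.714 rad (40.9°) between the endpoints. The total great-circle distance is δ·R ≈ 0.714 × 3440 ≈ 2456 nmi, so the target fraction is f = 1800/2456 ≈ 0.733.
Interpolate at f ≈ 0.733 with slerp weights a = sin((1−f)δ)/sin δ ≈ 0.289, b = sin(fδ)/sin δ ≈ 0.763.
p = a·p₁ + b·p₂ ≈ (-0.389, -0.714, -0.583); φ = arcsin(p_z) ≈ -35.63°, λ = atan2(p_y, p_x) ≈ -118.59°.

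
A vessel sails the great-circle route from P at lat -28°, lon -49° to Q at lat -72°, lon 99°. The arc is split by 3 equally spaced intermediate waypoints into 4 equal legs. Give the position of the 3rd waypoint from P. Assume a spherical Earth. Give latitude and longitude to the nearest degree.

Convert each endpoint to a unit vector on the sphere (x = cos φ cos λ, y = cos φ sin λ, z = sin φ).
The central angle between the endpoints is δ = arccos(p₁·p₂) ≈ 1.354 rad (77.6°).
Interpolate at f = 3/4 with slerp weights a = sin((1−f)δ)/sin δ ≈ 0.340, b = sin(fδ)/sin δ ≈ 0.870.
p = a·p₁ + b·p₂ ≈ (0.155, 0.039, -0.987); φ = arcsin(p_z) ≈ -80.81°, λ = atan2(p_y, p_x) ≈ 14.13°.

≈ lat -81°, lon 14°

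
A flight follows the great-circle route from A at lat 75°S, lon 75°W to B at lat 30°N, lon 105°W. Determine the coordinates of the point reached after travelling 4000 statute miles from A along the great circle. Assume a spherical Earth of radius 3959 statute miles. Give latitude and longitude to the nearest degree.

≈ lat 19°S, lon 99°W

Convert each endpoint to a unit vector on the sphere (x = cos φ cos λ, y = cos φ sin λ, z = sin φ).
The central angle between the endpoints is δ = arccos(p₁·p₂) ≈ 1.864 rad (106.8°). The total great-circle distance is δ·R ≈ 1.864 × 3959 ≈ 7379 mi, so the target fraction is f = 4000/7379 ≈ 0.542.
Interpolate at f ≈ 0.542 with slerp weights a = sin((1−f)δ)/sin δ ≈ 0.787, b = sin(fδ)/sin δ ≈ 0.885.
p = a·p₁ + b·p₂ ≈ (-0.146, -0.937, -0.318); φ = arcsin(p_z) ≈ -18.54°, λ = atan2(p_y, p_x) ≈ -98.83°.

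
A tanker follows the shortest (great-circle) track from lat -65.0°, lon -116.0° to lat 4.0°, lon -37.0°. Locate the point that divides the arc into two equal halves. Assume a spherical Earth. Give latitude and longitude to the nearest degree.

≈ lat -36°, lon -58°

Convert each endpoint to a unit vector on the sphere (x = cos φ cos λ, y = cos φ sin λ, z = sin φ).
The central angle between the endpoints is δ = arccos(p₁·p₂) ≈ 1.554 rad (89.0°).
Interpolate at f = 1/2 with slerp weights a = sin((1−f)δ)/sin δ ≈ 0.701, b = sin(fδ)/sin δ ≈ 0.701.
p = a·p₁ + b·p₂ ≈ (0.429, -0.687, -0.587); φ = arcsin(p_z) ≈ -35.91°, λ = atan2(p_y, p_x) ≈ -58.04°.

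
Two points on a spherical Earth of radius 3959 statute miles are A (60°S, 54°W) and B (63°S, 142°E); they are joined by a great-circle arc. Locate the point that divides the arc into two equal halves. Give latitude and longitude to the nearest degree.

Convert each endpoint to a unit vector on the sphere (x = cos φ cos λ, y = cos φ sin λ, z = sin φ).
The central angle between the endpoints is δ = arccos(p₁·p₂) ≈ 0.984 rad (56.4°).
Interpolate at f = 1/2 with slerp weights a = sin((1−f)δ)/sin δ ≈ 0.567, b = sin(fδ)/sin δ ≈ 0.567.
p = a·p₁ + b·p₂ ≈ (-0.036, -0.071, -0.997); φ = arcsin(p_z) ≈ -85.43°, λ = atan2(p_y, p_x) ≈ -117.06°.

≈ (85°S, 117°W)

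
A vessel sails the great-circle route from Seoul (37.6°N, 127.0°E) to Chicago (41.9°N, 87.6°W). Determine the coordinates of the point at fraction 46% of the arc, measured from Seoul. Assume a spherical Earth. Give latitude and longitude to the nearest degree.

The haversine formula gives a central angle δ ≈ 1.649 rad (94.5°) between the endpoints.
Interpolate at f = 0.46 with slerp weights a = sin((1−f)δ)/sin δ ≈ 0.780, b = sin(fδ)/sin δ ≈ 0.690.
p = a·p₁ + b·p₂ ≈ (-0.350, -0.020, 0.936); φ = arcsin(p_z) ≈ 69.46°, λ = atan2(p_y, p_x) ≈ -176.78°.

≈ 69°N, 177°W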